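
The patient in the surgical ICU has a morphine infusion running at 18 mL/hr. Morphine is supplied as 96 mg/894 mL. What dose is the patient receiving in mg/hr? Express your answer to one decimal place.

Concentration = 96 mg ÷ 894 mL = 0.1073826 mg/mL
Drug rate = 18 mL/hr × 0.1073826 mg/mL = 1.932886 mg/hr

1.9 mg/hr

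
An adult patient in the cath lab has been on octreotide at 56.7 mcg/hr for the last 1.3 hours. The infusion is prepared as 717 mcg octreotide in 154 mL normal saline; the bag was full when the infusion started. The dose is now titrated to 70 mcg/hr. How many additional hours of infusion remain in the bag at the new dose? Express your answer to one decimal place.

9.2 hours

Initial rate:
Concentration = 717 mcg ÷ 154 mL = 4.655844 mcg/mL
Rate = 56.7 mcg/hr ÷ 4.655844 mcg/mL = 12.17824 mL/hr
Volume infused so far = 12.17824 mL/hr × 1.3 hr = 15.83172 mL
Volume remaining = 154 − 15.83172 = 138.1683 mL
New rate:
Rate = 70 mcg/hr ÷ 4.655844 mcg/mL = 15.03487 mL/hr
Time remaining = 138.1683 mL ÷ 15.03487 mL/hr = 9.189857 hr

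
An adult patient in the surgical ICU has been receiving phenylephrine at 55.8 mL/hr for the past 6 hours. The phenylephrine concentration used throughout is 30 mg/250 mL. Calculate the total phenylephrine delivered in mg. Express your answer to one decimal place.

40.2 mg

Concentration = 30 mg ÷ 250 mL = 0.12 mg/mL = 120 mcg/mL
Drug rate = 55.8 mL/hr × 120 mcg/mL = 6696 mcg/hr
Total = 6696 mcg/hr × 6 hr = 40176 mcg = 40.176 mg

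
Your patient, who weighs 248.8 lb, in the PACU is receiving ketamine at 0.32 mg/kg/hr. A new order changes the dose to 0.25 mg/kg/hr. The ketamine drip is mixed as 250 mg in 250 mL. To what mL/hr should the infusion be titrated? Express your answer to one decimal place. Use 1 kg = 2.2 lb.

28.3 mL/hr

Weight = 248.8 lb ÷ 2.2 lb/kg = 113.0909 kg
Dose = 0.25 mg/kg/hr × 113.0909 kg = 28.27273 mg/hr
Concentration = 250 mg ÷ 250 mL = 1 mg/mL
Rate = 28.27273 mg/hr ÷ 1 mg/mL = 28.27273 mL/hr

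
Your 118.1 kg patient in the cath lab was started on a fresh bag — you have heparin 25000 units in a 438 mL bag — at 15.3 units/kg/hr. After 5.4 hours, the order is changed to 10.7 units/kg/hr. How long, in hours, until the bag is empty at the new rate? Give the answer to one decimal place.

Initial rate:
Dose = 15.3 units/kg/hr × 118.1 kg = 1806.93 units/hr
Concentration = 25000 units ÷ 438 mL = 57.07763 units/mL
Rate = 1806.93 units/hr ÷ 57.07763 units/mL = 31.65741 mL/hr
Volume infused so far = 31.65741 mL/hr × 5.4 hr = 170.95 mL
Volume remaining = 438 − 170.95 = 267.05 mL
New rate:
Dose = 10.7 units/kg/hr × 118.1 kg = 1263.67 units/hr
Rate = 1263.67 units/hr ÷ 57.07763 units/mL = 22.1395 mL/hr
Time remaining = 267.05 mL ÷ 22.1395 mL/hr = 12.06215 hr

12.1 hours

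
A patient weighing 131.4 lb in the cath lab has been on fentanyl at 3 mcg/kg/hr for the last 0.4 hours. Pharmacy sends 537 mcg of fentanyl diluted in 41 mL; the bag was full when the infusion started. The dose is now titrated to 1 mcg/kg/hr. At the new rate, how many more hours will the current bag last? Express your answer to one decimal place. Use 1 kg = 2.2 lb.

Initial rate:
Weight = 131.4 lb ÷ 2.2 lb/kg = 59.72727 kg
Dose = 3 mcg/kg/hr × 59.72727 kg = 179.1818 mcg/hr
Concentration = 537 mcg ÷ 41 mL = 13.09756 mcg/mL
Rate = 179.1818 mcg/hr ÷ 13.09756 mcg/mL = 13.68055 mL/hr
Volume infused so far = 13.68055 mL/hr × 0.4 hr = 5.472219 mL
Volume remaining = 41 − 5.472219 = 35.52778 mL
New rate:
Dose = 1 mcg/kg/hr × 59.72727 kg = 59.72727 mcg/hr
Rate = 59.72727 mcg/hr ÷ 13.09756 mcg/mL = 4.560183 mL/hr
Time remaining = 35.52778 mL ÷ 4.560183 mL/hr = 7.790868 hr

7.8 hours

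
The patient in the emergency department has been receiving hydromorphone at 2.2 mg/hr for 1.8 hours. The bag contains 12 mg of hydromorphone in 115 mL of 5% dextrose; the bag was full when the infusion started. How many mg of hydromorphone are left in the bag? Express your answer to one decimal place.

Concentration = 12 mg ÷ 115 mL = 0.1043478 mg/mL
Rate = 2.2 mg/hr ÷ 0.1043478 mg/mL = 21.08333 mL/hr
Volume infused = 21.08333 mL/hr × 1.8 hr = 37.95 mL
Volume remaining = 115 − 37.95 = 77.05 mL
Drug remaining = 77.05 mL × 0.1043478 mg/mL = 8.04 mg

8.0 mg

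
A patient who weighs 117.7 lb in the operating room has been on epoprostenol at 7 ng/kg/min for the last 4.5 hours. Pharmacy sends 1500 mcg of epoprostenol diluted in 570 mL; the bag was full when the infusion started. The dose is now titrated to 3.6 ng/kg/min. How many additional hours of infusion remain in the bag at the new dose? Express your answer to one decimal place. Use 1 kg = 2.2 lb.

Initial rate:
Weight = 117.7 lb ÷ 2.2 lb/kg = 53.5 kg
Dose = 7 ng/kg/min × 53.5 kg = 374.5 ng/min
374.5 ng/min × 60 min/hr = 22470 ng/hr
Concentration = 1500 mcg ÷ 570 mL = 2.631579 mcg/mL = 2631.579 ng/mL
Rate = 22470 ng/hr ÷ 2631.579 ng/mL = 8.5386 mL/hr
Volume infused so far = 8.5386 mL/hr × 4.5 hr = 38.4237 mL
Volume remaining = 570 − 38.4237 = 531.5763 mL
New rate:
Dose = 3.6 ng/kg/min × 53.5 kg = 192.6 ng/min
192.6 ng/min × 60 min/hr = 11556 ng/hr
Rate = 11556 ng/hr ÷ 2631.579 ng/mL = 4.39128 mL/hr
Time remaining = 531.5763 mL ÷ 4.39128 mL/hr = 121.0527 hr

121.1 hours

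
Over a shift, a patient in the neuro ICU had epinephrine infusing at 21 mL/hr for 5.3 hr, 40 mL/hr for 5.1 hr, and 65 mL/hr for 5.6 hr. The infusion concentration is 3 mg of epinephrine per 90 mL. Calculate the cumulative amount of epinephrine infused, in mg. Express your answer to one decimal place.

Concentration = 3 mg ÷ 90 mL = 0.03333333 mg/mL
Stage 1: 21 mL/hr × 5.3 hr = 111.3 mL → 111.3 mL × 0.03333333 mg/mL = 3.71 mg
Stage 2: 40 mL/hr × 5.1 hr = 204 mL → 204 mL × 0.03333333 mg/mL = 6.8 mg
Stage 3: 65 mL/hr × 5.6 hr = 364 mL → 364 mL × 0.03333333 mg/mL = 12.13333 mg
Total = 3.71 + 6.8 + 12.13333 = 22.64333 mg

22.6 mg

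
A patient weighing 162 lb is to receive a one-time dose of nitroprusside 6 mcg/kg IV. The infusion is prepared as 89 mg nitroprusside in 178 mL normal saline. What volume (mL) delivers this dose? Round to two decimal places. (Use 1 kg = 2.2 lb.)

Weight = 162 lb ÷ 2.2 lb/kg = 73.63636 kg
Dose = 6 mcg/kg × 73.63636 kg = 441.8182 mcg
Concentration = 89 mg ÷ 178 mL = 0.5 mg/mL = 500 mcg/mL
Volume = 441.8182 mcg ÷ 500 mcg/mL = 0.8836364 mL

0.88 mL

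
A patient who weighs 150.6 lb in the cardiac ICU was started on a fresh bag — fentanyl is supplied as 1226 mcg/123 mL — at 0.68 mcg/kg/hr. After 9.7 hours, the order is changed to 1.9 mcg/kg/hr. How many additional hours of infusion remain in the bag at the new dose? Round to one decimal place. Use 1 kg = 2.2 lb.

6.0 hours

Initial rate:
Weight = 150.6 lb ÷ 2.2 lb/kg = 68.45455 kg
Dose = 0.68 mcg/kg/hr × 68.45455 kg = 46.54909 mcg/hr
Concentration = 1226 mcg ÷ 123 mL = 9.96748 mcg/mL
Rate = 46.54909 mcg/hr ÷ 9.96748 mcg/mL = 4.670096 mL/hr
Volume infused so far = 4.670096 mL/hr × 9.7 hr = 45.29994 mL
Volume remaining = 123 − 45.29994 = 77.70006 mL
New rate:
Dose = 1.9 mcg/kg/hr × 68.45455 kg = 130.0636 mcg/hr
Rate = 130.0636 mcg/hr ÷ 9.96748 mcg/mL = 13.0488 mL/hr
Time remaining = 77.70006 mL ÷ 13.0488 mL/hr = 5.954576 hr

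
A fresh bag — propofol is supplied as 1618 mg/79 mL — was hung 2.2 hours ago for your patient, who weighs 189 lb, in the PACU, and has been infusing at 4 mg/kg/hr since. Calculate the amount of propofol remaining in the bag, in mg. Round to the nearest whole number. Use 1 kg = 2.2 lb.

Weight = 189 lb ÷ 2.2 lb/kg = 85.90909 kg
Dose = 4 mg/kg/hr × 85.90909 kg = 343.6364 mg/hr
Concentration = 1618 mg ÷ 79 mL = 20.48101 mg/mL
Rate = 343.6364 mg/hr ÷ 20.48101 mg/mL = 16.77829 mL/hr
Volume infused = 16.77829 mL/hr × 2.2 hr = 36.91224 mL
Volume remaining = 79 − 36.91224 = 42.08776 mL
Drug remaining = 42.08776 mL × 20.48101 mg/mL = 862 mg

862 mg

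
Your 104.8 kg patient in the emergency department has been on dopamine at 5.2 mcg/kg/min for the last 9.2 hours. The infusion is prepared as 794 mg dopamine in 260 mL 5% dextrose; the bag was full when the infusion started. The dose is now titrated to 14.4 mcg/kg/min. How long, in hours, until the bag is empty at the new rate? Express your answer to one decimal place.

5.4 hours

Initial rate:
Dose = 5.2 mcg/kg/min × 104.8 kg = 544.96 mcg/min
544.96 mcg/min × 60 min/hr = 32697.6 mcg/hr
Concentration = 794 mg ÷ 260 mL = 3.053846 mg/mL = 3053.846 mcg/mL
Rate = 32697.6 mcg/hr ÷ 3053.846 mcg/mL = 10.70702 mL/hr
Volume infused so far = 10.70702 mL/hr × 9.2 hr = 98.50461 mL
Volume remaining = 260 − 98.50461 = 161.4954 mL
New rate:
Dose = 14.4 mcg/kg/min × 104.8 kg = 1509.12 mcg/min
1509.12 mcg/min × 60 min/hr = 90547.2 mcg/hr
Rate = 90547.2 mcg/hr ÷ 3053.846 mcg/mL = 29.65022 mL/hr
Time remaining = 161.4954 mL ÷ 29.65022 mL/hr = 5.446685 hr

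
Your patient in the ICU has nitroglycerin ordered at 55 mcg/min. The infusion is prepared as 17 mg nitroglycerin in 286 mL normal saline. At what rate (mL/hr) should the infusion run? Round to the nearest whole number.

55 mcg/min × 60 min/hr = 3300 mcg/hr
Concentration = 17 mg ÷ 286 mL = 0.05944056 mg/mL = 59.44056 mcg/mL
Rate = 3300 mcg/hr ÷ 59.44056 mcg/mL = 55.51765 mL/hr

56 mL/hr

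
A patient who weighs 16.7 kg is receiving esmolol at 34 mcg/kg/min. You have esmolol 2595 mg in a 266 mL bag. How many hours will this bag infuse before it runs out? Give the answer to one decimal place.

76.2 hours

Dose = 34 mcg/kg/min × 16.7 kg = 567.8 mcg/min
567.8 mcg/min × 60 min/hr = 34068 mcg/hr
Concentration = 2595 mg ÷ 266 mL = 9.755639 mg/mL = 9755.639 mcg/mL
Rate = 34068 mcg/hr ÷ 9755.639 mcg/mL = 3.492134 mL/hr
Duration = 266 mL ÷ 3.492134 mL/hr = 76.17119 hr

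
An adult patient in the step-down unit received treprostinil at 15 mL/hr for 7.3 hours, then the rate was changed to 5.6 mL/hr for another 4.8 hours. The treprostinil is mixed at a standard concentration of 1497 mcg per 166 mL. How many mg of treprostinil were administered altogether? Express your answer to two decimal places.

Concentration = 1497 mcg ÷ 166 mL = 9.018072 mcg/mL
Stage 1: 15 mL/hr × 7.3 hr = 109.5 mL → 109.5 mL × 9.018072 mcg/mL = 987.4789 mcg
Stage 2: 5.6 mL/hr × 4.8 hr = 26.88 mL → 26.88 mL × 9.018072 mcg/mL = 242.4058 mcg
Total = 987.4789 + 242.4058 = 1229.885 mcg = 1.229885 mg

1.23 mg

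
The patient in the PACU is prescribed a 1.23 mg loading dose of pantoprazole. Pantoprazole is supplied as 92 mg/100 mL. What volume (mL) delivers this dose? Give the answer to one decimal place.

Concentration = 92 mg ÷ 100 mL = 0.92 mg/mL
Volume = 1.23 mg ÷ 0.92 mg/mL = 1.336957 mL

1.3 mL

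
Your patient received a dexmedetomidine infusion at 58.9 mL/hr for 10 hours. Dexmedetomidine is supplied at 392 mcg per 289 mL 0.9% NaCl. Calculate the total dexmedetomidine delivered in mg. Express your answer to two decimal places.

Concentration = 392 mcg ÷ 289 mL = 1.356401 mcg/mL
Drug rate = 58.9 mL/hr × 1.356401 mcg/mL = 79.89204 mcg/hr
Total = 79.89204 mcg/hr × 10 hr = 798.9204 mcg = 0.7989204 mg

0.80 mg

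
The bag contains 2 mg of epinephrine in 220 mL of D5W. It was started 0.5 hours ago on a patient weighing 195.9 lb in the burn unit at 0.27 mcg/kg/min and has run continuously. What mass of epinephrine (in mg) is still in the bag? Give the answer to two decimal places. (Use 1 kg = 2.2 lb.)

Weight = 195.9 lb ÷ 2.2 lb/kg = 89.04545 kg
Dose = 0.27 mcg/kg/min × 89.04545 kg = 24.04227 mcg/min
24.04227 mcg/min × 60 min/hr = 1442.536 mcg/hr
Concentration = 2 mg ÷ 220 mL = 0.009090909 mg/mL = 9.090909 mcg/mL
Rate = 1442.536 mcg/hr ÷ 9.090909 mcg/mL = 158.679 mL/hr
Volume infused = 158.679 mL/hr × 0.5 hr = 79.3395 mL
Volume remaining = 220 − 79.3395 = 140.6605 mL
Drug remaining = 140.6605 mL × 9.090909 mcg/mL = 1278.732 mcg = 1.278732 mg

1.28 mg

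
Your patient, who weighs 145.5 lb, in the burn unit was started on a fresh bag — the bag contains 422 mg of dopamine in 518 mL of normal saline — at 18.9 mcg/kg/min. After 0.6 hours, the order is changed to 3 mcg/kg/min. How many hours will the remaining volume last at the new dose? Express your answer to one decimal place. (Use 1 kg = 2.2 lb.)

31.7 hours

Initial rate:
Weight = 145.5 lb ÷ 2.2 lb/kg = 66.13636 kg
Dose = 18.9 mcg/kg/min × 66.13636 kg = 1249.977 mcg/min
1249.977 mcg/min × 60 min/hr = 74998.64 mcg/hr
Concentration = 422 mg ÷ 518 mL = 0.8146718 mg/mL = 814.6718 mcg/mL
Rate = 74998.64 mcg/hr ÷ 814.6718 mcg/mL = 92.05994 mL/hr
Volume infused so far = 92.05994 mL/hr × 0.6 hr = 55.23596 mL
Volume remaining = 518 − 55.23596 = 462.764 mL
New rate:
Dose = 3 mcg/kg/min × 66.13636 kg = 198.4091 mcg/min
198.4091 mcg/min × 60 min/hr = 11904.55 mcg/hr
Rate = 11904.55 mcg/hr ÷ 814.6718 mcg/mL = 14.61269 mL/hr
Time remaining = 462.764 mL ÷ 14.61269 mL/hr = 31.66864 hr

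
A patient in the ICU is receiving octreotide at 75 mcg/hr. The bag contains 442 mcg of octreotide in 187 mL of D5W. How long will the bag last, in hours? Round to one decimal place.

Concentration = 442 mcg ÷ 187 mL = 2.363636 mcg/mL
Rate = 75 mcg/hr ÷ 2.363636 mcg/mL = 31.73077 mL/hr
Duration = 187 mL ÷ 31.73077 mL/hr = 5.893333 hr

5.9 hours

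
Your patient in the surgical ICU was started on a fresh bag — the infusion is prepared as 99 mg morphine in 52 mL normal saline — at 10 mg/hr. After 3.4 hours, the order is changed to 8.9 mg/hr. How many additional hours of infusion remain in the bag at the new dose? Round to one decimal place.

7.3 hours

Initial rate:
Concentration = 99 mg ÷ 52 mL = 1.903846 mg/mL
Rate = 10 mg/hr ÷ 1.903846 mg/mL = 5.252525 mL/hr
Volume infused so far = 5.252525 mL/hr × 3.4 hr = 17.85859 mL
Volume remaining = 52 − 17.85859 = 34.14141 mL
New rate:
Rate = 8.9 mg/hr ÷ 1.903846 mg/mL = 4.674747 mL/hr
Time remaining = 34.14141 mL ÷ 4.674747 mL/hr = 7.303371 hr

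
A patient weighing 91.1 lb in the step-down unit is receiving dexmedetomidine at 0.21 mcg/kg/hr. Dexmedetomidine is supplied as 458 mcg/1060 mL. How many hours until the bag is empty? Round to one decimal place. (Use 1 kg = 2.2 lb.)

Weight = 91.1 lb ÷ 2.2 lb/kg = 41.40909 kg
Dose = 0.21 mcg/kg/hr × 41.40909 kg = 8.695909 mcg/hr
Concentration = 458 mcg ÷ 1060 mL = 0.4320755 mcg/mL
Rate = 8.695909 mcg/hr ÷ 0.4320755 mcg/mL = 20.1259 mL/hr
Duration = 1060 mL ÷ 20.1259 mL/hr = 52.66844 hr

52.7 hours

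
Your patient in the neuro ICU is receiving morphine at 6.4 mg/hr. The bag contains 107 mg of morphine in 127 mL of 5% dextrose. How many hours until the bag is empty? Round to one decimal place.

16.7 hours

Concentration = 107 mg ÷ 127 mL = 0.8425197 mg/mL
Rate = 6.4 mg/hr ÷ 0.8425197 mg/mL = 7.596262 mL/hr
Duration = 127 mL ÷ 7.596262 mL/hr = 16.71875 hr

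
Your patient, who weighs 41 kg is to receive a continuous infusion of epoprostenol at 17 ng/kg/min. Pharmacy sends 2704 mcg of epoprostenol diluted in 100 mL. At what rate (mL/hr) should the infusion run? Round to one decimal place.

1.5 mL/hr

Dose = 17 ng/kg/min × 41 kg = 697 ng/min
697 ng/min × 60 min/hr = 41820 ng/hr
Concentration = 2704 mcg ÷ 100 mL = 27.04 mcg/mL = 27040 ng/mL
Rate = 41820 ng/hr ÷ 27040 ng/mL = 1.546598 mL/hr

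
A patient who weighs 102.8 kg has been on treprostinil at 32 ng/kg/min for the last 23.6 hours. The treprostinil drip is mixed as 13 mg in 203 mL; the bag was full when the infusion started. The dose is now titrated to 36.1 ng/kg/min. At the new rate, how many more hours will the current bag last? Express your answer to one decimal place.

Initial rate:
Dose = 32 ng/kg/min × 102.8 kg = 3289.6 ng/min
3289.6 ng/min × 60 min/hr = 197376 ng/hr
Concentration = 13 mg ÷ 203 mL = 0.06403941 mg/mL = 64039.41 ng/mL
Rate = 197376 ng/hr ÷ 64039.41 ng/mL = 3.082102 mL/hr
Volume infused so far = 3.082102 mL/hr × 23.6 hr = 72.73761 mL
Volume remaining = 203 − 72.73761 = 130.2624 mL
New rate:
Dose = 36.1 ng/kg/min × 102.8 kg = 3711.08 ng/min
3711.08 ng/min × 60 min/hr = 222664.8 ng/hr
Rate = 222664.8 ng/hr ÷ 64039.41 ng/mL = 3.476996 mL/hr
Time remaining = 130.2624 mL ÷ 3.476996 mL/hr = 37.46406 hr

37.5 hours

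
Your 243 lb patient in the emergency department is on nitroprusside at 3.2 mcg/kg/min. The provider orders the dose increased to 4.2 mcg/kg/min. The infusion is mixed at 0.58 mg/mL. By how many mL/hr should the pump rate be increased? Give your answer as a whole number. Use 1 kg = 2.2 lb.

At the current dose:
Weight = 243 lb ÷ 2.2 lb/kg = 110.4545 kg
Dose = 3.2 mcg/kg/min × 110.4545 kg = 353.4545 mcg/min
353.4545 mcg/min × 60 min/hr = 21207.27 mcg/hr
Concentration = 0.58 mg/mL = 580 mcg/mL
Rate = 21207.27 mcg/hr ÷ 580 mcg/mL = 36.56426 mL/hr
At the new dose:
Dose = 4.2 mcg/kg/min × 110.4545 kg = 463.9091 mcg/min
463.9091 mcg/min × 60 min/hr = 27834.55 mcg/hr
Rate = 27834.55 mcg/hr ÷ 580 mcg/mL = 47.9906 mL/hr
Change = 47.9906 − 36.56426 = 11.42633 mL/hr → 11.42633 mL/hr increase

11 mL/hr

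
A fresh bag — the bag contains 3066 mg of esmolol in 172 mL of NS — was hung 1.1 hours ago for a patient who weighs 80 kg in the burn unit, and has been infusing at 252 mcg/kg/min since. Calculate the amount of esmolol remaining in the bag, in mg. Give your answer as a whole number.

Dose = 252 mcg/kg/min × 80 kg = 20160 mcg/min
20160 mcg/min × 60 min/hr = 1209600 mcg/hr
Concentration = 3066 mg ÷ 172 mL = 17.82558 mg/mL = 17825.58 mcg/mL
Rate = 1209600 mcg/hr ÷ 17825.58 mcg/mL = 67.85753 mL/hr
Volume infused = 67.85753 mL/hr × 1.1 hr = 74.64329 mL
Volume remaining = 172 − 74.64329 = 97.35671 mL
Drug remaining = 97.35671 mL × 17825.58 mcg/mL = 1735440 mcg = 1735.44 mg

1735 mg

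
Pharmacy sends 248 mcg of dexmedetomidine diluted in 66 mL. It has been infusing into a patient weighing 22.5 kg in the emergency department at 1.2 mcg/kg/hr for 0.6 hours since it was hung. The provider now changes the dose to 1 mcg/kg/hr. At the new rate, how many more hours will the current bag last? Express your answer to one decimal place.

Initial rate:
Dose = 1.2 mcg/kg/hr × 22.5 kg = 27 mcg/hr
Concentration = 248 mcg ÷ 66 mL = 3.757576 mcg/mL
Rate = 27 mcg/hr ÷ 3.757576 mcg/mL = 7.185484 mL/hr
Volume infused so far = 7.185484 mL/hr × 0.6 hr = 4.31129 mL
Volume remaining = 66 − 4.31129 = 61.68871 mL
New rate:
Dose = 1 mcg/kg/hr × 22.5 kg = 22.5 mcg/hr
Rate = 22.5 mcg/hr ÷ 3.757576 mcg/mL = 5.987903 mL/hr
Time remaining = 61.68871 mL ÷ 5.987903 mL/hr = 10.30222 hr

10.3 hours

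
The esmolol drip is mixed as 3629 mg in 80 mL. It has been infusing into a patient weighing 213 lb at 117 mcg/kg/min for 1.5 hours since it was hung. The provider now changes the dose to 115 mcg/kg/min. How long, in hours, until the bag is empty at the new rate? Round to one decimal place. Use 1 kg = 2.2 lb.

3.9 hours

Initial rate:
Weight = 213 lb ÷ 2.2 lb/kg = 96.81818 kg
Dose = 117 mcg/kg/min × 96.81818 kg = 11327.73 mcg/min
11327.73 mcg/min × 60 min/hr = 679663.6 mcg/hr
Concentration = 3629 mg ÷ 80 mL = 45.3625 mg/mL = 45362.5 mcg/mL
Rate = 679663.6 mcg/hr ÷ 45362.5 mcg/mL = 14.98294 mL/hr
Volume infused so far = 14.98294 mL/hr × 1.5 hr = 22.47441 mL
Volume remaining = 80 − 22.47441 = 57.52559 mL
New rate:
Dose = 115 mcg/kg/min × 96.81818 kg = 11134.09 mcg/min
11134.09 mcg/min × 60 min/hr = 668045.5 mcg/hr
Rate = 668045.5 mcg/hr ÷ 45362.5 mcg/mL = 14.72682 mL/hr
Time remaining = 57.52559 mL ÷ 14.72682 mL/hr = 3.906178 hr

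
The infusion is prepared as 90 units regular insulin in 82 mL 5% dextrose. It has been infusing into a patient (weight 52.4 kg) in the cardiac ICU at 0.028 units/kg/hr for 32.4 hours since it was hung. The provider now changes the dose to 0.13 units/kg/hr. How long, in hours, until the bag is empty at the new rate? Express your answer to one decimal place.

6.2 hours

Initial rate:
Dose = 0.028 units/kg/hr × 52.4 kg = 1.4672 units/hr
Concentration = 90 units ÷ 82 mL = 1.097561 units/mL
Rate = 1.4672 units/hr ÷ 1.097561 units/mL = 1.336782 mL/hr
Volume infused so far = 1.336782 mL/hr × 32.4 hr = 43.31174 mL
Volume remaining = 82 − 43.31174 = 38.68826 mL
New rate:
Dose = 0.13 units/kg/hr × 52.4 kg = 6.812 units/hr
Rate = 6.812 units/hr ÷ 1.097561 units/mL = 6.206489 mL/hr
Time remaining = 38.68826 mL ÷ 6.206489 mL/hr = 6.233517 hr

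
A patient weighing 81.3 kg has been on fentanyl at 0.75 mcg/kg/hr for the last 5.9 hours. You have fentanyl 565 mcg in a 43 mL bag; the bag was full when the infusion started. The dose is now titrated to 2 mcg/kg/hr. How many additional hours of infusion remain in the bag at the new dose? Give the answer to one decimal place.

Initial rate:
Dose = 0.75 mcg/kg/hr × 81.3 kg = 60.975 mcg/hr
Concentration = 565 mcg ÷ 43 mL = 13.13953 mcg/mL
Rate = 60.975 mcg/hr ÷ 13.13953 mcg/mL = 4.640575 mL/hr
Volume infused so far = 4.640575 mL/hr × 5.9 hr = 27.37939 mL
Volume remaining = 43 − 27.37939 = 15.62061 mL
New rate:
Dose = 2 mcg/kg/hr × 81.3 kg = 162.6 mcg/hr
Rate = 162.6 mcg/hr ÷ 13.13953 mcg/mL = 12.37487 mL/hr
Time remaining = 15.62061 mL ÷ 12.37487 mL/hr = 1.262285 hr

1.3 hours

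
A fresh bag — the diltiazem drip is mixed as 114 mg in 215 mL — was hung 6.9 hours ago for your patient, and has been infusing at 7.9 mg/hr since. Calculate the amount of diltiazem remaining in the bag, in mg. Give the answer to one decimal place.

Concentration = 114 mg ÷ 215 mL = 0.5302326 mg/mL
Rate = 7.9 mg/hr ÷ 0.5302326 mg/mL = 14.89912 mL/hr
Volume infused = 14.89912 mL/hr × 6.9 hr = 102.8039 mL
Volume remaining = 215 − 102.8039 = 112.1961 mL
Drug remaining = 112.1961 mL × 0.5302326 mg/mL = 59.49 mg

59.5 mg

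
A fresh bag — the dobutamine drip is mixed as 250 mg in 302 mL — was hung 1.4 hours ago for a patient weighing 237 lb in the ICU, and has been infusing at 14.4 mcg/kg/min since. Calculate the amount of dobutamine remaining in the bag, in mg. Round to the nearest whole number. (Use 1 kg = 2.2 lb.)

Weight = 237 lb ÷ 2.2 lb/kg = 107.7273 kg
Dose = 14.4 mcg/kg/min × 107.7273 kg = 1551.273 mcg/min
1551.273 mcg/min × 60 min/hr = 93076.36 mcg/hr
Concentration = 250 mg ÷ 302 mL = 0.8278146 mg/mL = 827.8146 mcg/mL
Rate = 93076.36 mcg/hr ÷ 827.8146 mcg/mL = 112.4362 mL/hr
Volume infused = 112.4362 mL/hr × 1.4 hr = 157.4107 mL
Volume remaining = 302 − 157.4107 = 144.5893 mL
Drug remaining = 144.5893 mL × 827.8146 mcg/mL = 119693.1 mcg = 119.6931 mg

120 mg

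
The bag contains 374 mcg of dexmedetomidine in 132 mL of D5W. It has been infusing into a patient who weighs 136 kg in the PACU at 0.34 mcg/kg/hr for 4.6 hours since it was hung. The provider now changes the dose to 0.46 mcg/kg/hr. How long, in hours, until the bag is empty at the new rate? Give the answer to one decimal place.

2.6 hours

Initial rate:
Dose = 0.34 mcg/kg/hr × 136 kg = 46.24 mcg/hr
Concentration = 374 mcg ÷ 132 mL = 2.833333 mcg/mL
Rate = 46.24 mcg/hr ÷ 2.833333 mcg/mL = 16.32 mL/hr
Volume infused so far = 16.32 mL/hr × 4.6 hr = 75.072 mL
Volume remaining = 132 − 75.072 = 56.928 mL
New rate:
Dose = 0.46 mcg/kg/hr × 136 kg = 62.56 mcg/hr
Rate = 62.56 mcg/hr ÷ 2.833333 mcg/mL = 22.08 mL/hr
Time remaining = 56.928 mL ÷ 22.08 mL/hr = 2.578261 hr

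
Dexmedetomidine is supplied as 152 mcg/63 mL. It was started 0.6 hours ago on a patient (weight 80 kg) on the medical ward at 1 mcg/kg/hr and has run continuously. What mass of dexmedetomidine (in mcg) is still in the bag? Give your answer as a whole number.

Dose = 1 mcg/kg/hr × 80 kg = 80 mcg/hr
Concentration = 152 mcg ÷ 63 mL = 2.412698 mcg/mL
Rate = 80 mcg/hr ÷ 2.412698 mcg/mL = 33.15789 mL/hr
Volume infused = 33.15789 mL/hr × 0.6 hr = 19.89474 mL
Volume remaining = 63 − 19.89474 = 43.10526 mL
Drug remaining = 43.10526 mL × 2.412698 mcg/mL = 104 mcg

104 mcg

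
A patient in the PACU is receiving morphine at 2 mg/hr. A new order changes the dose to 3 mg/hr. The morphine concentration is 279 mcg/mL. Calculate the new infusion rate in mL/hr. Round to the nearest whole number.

Concentration = 279 mcg/mL = 0.279 mg/mL
Rate = 3 mg/hr ÷ 0.279 mg/mL = 10.75269 mL/hr

11 mL/hr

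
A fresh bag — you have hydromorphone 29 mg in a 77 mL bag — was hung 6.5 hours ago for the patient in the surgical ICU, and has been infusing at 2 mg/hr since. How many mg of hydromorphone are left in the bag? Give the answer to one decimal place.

16.0 mg

Concentration = 29 mg ÷ 77 mL = 0.3766234 mg/mL
Rate = 2 mg/hr ÷ 0.3766234 mg/mL = 5.310345 mL/hr
Volume infused = 5.310345 mL/hr × 6.5 hr = 34.51724 mL
Volume remaining = 77 − 34.51724 = 42.48276 mL
Drug remaining = 42.48276 mL × 0.3766234 mg/mL = 16 mg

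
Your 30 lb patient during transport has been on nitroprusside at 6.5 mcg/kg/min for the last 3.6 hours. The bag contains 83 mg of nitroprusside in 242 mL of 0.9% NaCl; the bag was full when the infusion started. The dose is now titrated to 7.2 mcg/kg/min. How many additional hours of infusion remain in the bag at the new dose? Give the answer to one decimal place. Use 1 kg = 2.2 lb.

10.8 hours

Initial rate:
Weight = 30 lb ÷ 2.2 lb/kg = 13.63636 kg
Dose = 6.5 mcg/kg/min × 13.63636 kg = 88.63636 mcg/min
88.63636 mcg/min × 60 min/hr = 5318.182 mcg/hr
Concentration = 83 mg ÷ 242 mL = 0.3429752 mg/mL = 342.9752 mcg/mL
Rate = 5318.182 mcg/hr ÷ 342.9752 mcg/mL = 15.50602 mL/hr
Volume infused so far = 15.50602 mL/hr × 3.6 hr = 55.82169 mL
Volume remaining = 242 − 55.82169 = 186.1783 mL
New rate:
Dose = 7.2 mcg/kg/min × 13.63636 kg = 98.18182 mcg/min
98.18182 mcg/min × 60 min/hr = 5890.909 mcg/hr
Rate = 5890.909 mcg/hr ÷ 342.9752 mcg/mL = 17.1759 mL/hr
Time remaining = 186.1783 mL ÷ 17.1759 mL/hr = 10.83951 hr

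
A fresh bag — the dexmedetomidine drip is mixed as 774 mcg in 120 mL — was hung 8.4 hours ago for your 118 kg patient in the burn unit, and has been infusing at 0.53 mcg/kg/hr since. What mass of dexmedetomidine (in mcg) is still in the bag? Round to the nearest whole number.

Dose = 0.53 mcg/kg/hr × 118 kg = 62.54 mcg/hr
Concentration = 774 mcg ÷ 120 mL = 6.45 mcg/mL
Rate = 62.54 mcg/hr ÷ 6.45 mcg/mL = 9.696124 mL/hr
Volume infused = 9.696124 mL/hr × 8.4 hr = 81.44744 mL
Volume remaining = 120 − 81.44744 = 38.55256 mL
Drug remaining = 38.55256 mL × 6.45 mcg/mL = 248.664 mcg

249 mcg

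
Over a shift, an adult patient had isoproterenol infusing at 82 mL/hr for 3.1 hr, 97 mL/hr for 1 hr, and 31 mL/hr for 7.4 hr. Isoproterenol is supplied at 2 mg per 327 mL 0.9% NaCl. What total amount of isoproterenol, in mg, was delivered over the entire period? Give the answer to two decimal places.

Concentration = 2 mg ÷ 327 mL = 0.006116208 mg/mL
Stage 1: 82 mL/hr × 3.1 hr = 254.2 mL → 254.2 mL × 0.006116208 mg/mL = 1.55474 mg
Stage 2: 97 mL/hr × 1 hr = 97 mL → 97 mL × 0.006116208 mg/mL = 0.5932722 mg
Stage 3: 31 mL/hr × 7.4 hr = 229.4 mL → 229.4 mL × 0.006116208 mg/mL = 1.403058 mg
Total = 1.55474 + 0.5932722 + 1.403058 = 3.55107 mg

3.55 mg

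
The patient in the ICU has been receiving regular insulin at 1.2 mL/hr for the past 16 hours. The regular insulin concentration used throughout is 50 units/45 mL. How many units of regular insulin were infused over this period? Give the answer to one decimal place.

21.3 units

Concentration = 50 units ÷ 45 mL = 1.111111 units/mL
Drug rate = 1.2 mL/hr × 1.111111 units/mL = 1.333333 units/hr
Total = 1.333333 units/hr × 16 hr = 21.33333 units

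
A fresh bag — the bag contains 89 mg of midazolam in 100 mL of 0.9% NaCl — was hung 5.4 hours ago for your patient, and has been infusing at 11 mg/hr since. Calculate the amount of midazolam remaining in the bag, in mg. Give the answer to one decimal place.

Concentration = 89 mg ÷ 100 mL = 0.89 mg/mL
Rate = 11 mg/hr ÷ 0.89 mg/mL = 12.35955 mL/hr
Volume infused = 12.35955 mL/hr × 5.4 hr = 66.74157 mL
Volume remaining = 100 − 66.74157 = 33.25843 mL
Drug remaining = 33.25843 mL × 0.89 mg/mL = 29.6 mg

29.6 mg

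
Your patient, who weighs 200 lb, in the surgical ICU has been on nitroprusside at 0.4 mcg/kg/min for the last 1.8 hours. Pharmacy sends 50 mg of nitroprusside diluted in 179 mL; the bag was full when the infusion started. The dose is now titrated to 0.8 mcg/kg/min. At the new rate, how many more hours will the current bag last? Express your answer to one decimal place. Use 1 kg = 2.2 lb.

10.6 hours

Initial rate:
Weight = 200 lb ÷ 2.2 lb/kg = 90.90909 kg
Dose = 0.4 mcg/kg/min × 90.90909 kg = 36.36364 mcg/min
36.36364 mcg/min × 60 min/hr = 2181.818 mcg/hr
Concentration = 50 mg ÷ 179 mL = 0.2793296 mg/mL = 279.3296 mcg/mL
Rate = 2181.818 mcg/hr ÷ 279.3296 mcg/mL = 7.810909 mL/hr
Volume infused so far = 7.810909 mL/hr × 1.8 hr = 14.05964 mL
Volume remaining = 179 − 14.05964 = 164.9404 mL
New rate:
Dose = 0.8 mcg/kg/min × 90.90909 kg = 72.72727 mcg/min
72.72727 mcg/min × 60 min/hr = 4363.636 mcg/hr
Rate = 4363.636 mcg/hr ÷ 279.3296 mcg/mL = 15.62182 mL/hr
Time remaining = 164.9404 mL ÷ 15.62182 mL/hr = 10.55833 hr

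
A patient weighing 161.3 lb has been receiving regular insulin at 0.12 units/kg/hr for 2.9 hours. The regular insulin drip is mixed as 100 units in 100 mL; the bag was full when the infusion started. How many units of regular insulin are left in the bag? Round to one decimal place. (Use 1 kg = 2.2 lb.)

74.5 units

Weight = 161.3 lb ÷ 2.2 lb/kg = 73.31818 kg
Dose = 0.12 units/kg/hr × 73.31818 kg = 8.798182 units/hr
Concentration = 100 units ÷ 100 mL = 1 units/mL
Rate = 8.798182 units/hr ÷ 1 units/mL = 8.798182 mL/hr
Volume infused = 8.798182 mL/hr × 2.9 hr = 25.51473 mL
Volume remaining = 100 − 25.51473 = 74.48527 mL
Drug remaining = 74.48527 mL × 1 units/mL = 74.48527 units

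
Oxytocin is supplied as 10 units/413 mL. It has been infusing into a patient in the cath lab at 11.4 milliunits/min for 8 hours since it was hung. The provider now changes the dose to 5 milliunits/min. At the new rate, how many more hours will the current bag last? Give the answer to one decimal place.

15.1 hours

Initial rate:
11.4 milliunits/min × 60 min/hr = 684 milliunits/hr
Concentration = 10 units ÷ 413 mL = 0.02421308 units/mL = 24.21308 milliunits/mL
Rate = 684 milliunits/hr ÷ 24.21308 milliunits/mL = 28.2492 mL/hr
Volume infused so far = 28.2492 mL/hr × 8 hr = 225.9936 mL
Volume remaining = 413 − 225.9936 = 187.0064 mL
New rate:
5 milliunits/min × 60 min/hr = 300 milliunits/hr
Rate = 300 milliunits/hr ÷ 24.21308 milliunits/mL = 12.39 mL/hr
Time remaining = 187.0064 mL ÷ 12.39 mL/hr = 15.09333 hr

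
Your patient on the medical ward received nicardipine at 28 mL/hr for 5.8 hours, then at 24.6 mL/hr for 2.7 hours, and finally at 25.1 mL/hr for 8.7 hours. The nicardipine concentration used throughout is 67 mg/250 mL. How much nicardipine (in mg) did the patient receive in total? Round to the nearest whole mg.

120 mg

Concentration = 67 mg ÷ 250 mL = 0.268 mg/mL
Stage 1: 28 mL/hr × 5.8 hr = 162.4 mL → 162.4 mL × 0.268 mg/mL = 43.5232 mg
Stage 2: 24.6 mL/hr × 2.7 hr = 66.42 mL → 66.42 mL × 0.268 mg/mL = 17.80056 mg
Stage 3: 25.1 mL/hr × 8.7 hr = 218.37 mL → 218.37 mL × 0.268 mg/mL = 58.52316 mg
Total = 43.5232 + 17.80056 + 58.52316 = 119.8469 mg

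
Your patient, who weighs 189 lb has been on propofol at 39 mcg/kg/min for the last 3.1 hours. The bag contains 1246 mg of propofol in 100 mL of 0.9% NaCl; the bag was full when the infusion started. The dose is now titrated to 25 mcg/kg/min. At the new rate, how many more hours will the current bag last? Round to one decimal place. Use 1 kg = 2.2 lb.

4.8 hours

Initial rate:
Weight = 189 lb ÷ 2.2 lb/kg = 85.90909 kg
Dose = 39 mcg/kg/min × 85.90909 kg = 3350.455 mcg/min
3350.455 mcg/min × 60 min/hr = 201027.3 mcg/hr
Concentration = 1246 mg ÷ 100 mL = 12.46 mg/mL = 12460 mcg/mL
Rate = 201027.3 mcg/hr ÷ 12460 mcg/mL = 16.13381 mL/hr
Volume infused so far = 16.13381 mL/hr × 3.1 hr = 50.01481 mL
Volume remaining = 100 − 50.01481 = 49.98519 mL
New rate:
Dose = 25 mcg/kg/min × 85.90909 kg = 2147.727 mcg/min
2147.727 mcg/min × 60 min/hr = 128863.6 mcg/hr
Rate = 128863.6 mcg/hr ÷ 12460 mcg/mL = 10.34219 mL/hr
Time remaining = 49.98519 mL ÷ 10.34219 mL/hr = 4.833136 hr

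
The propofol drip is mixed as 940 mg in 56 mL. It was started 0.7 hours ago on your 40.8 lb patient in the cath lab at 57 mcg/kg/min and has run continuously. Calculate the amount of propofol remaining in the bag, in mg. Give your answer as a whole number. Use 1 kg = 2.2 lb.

Weight = 40.8 lb ÷ 2.2 lb/kg = 18.54545 kg
Dose = 57 mcg/kg/min × 18.54545 kg = 1057.091 mcg/min
1057.091 mcg/min × 60 min/hr = 63425.45 mcg/hr
Concentration = 940 mg ÷ 56 mL = 16.78571 mg/mL = 16785.71 mcg/mL
Rate = 63425.45 mcg/hr ÷ 16785.71 mcg/mL = 3.778538 mL/hr
Volume infused = 3.778538 mL/hr × 0.7 hr = 2.644976 mL
Volume remaining = 56 − 2.644976 = 53.35502 mL
Drug remaining = 53.35502 mL × 16785.71 mcg/mL = 895602.2 mcg = 895.6022 mg

896 mg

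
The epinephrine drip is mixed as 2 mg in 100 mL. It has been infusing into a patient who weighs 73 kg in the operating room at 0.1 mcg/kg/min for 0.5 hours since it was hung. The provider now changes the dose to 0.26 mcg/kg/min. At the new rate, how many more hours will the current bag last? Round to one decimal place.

1.6 hours

Initial rate:
Dose = 0.1 mcg/kg/min × 73 kg = 7.3 mcg/min
7.3 mcg/min × 60 min/hr = 438 mcg/hr
Concentration = 2 mg ÷ 100 mL = 0.02 mg/mL = 20 mcg/mL
Rate = 438 mcg/hr ÷ 20 mcg/mL = 21.9 mL/hr
Volume infused so far = 21.9 mL/hr × 0.5 hr = 10.95 mL
Volume remaining = 100 − 10.95 = 89.05 mL
New rate:
Dose = 0.26 mcg/kg/min × 73 kg = 18.98 mcg/min
18.98 mcg/min × 60 min/hr = 1138.8 mcg/hr
Rate = 1138.8 mcg/hr ÷ 20 mcg/mL = 56.94 mL/hr
Time remaining = 89.05 mL ÷ 56.94 mL/hr = 1.563927 hr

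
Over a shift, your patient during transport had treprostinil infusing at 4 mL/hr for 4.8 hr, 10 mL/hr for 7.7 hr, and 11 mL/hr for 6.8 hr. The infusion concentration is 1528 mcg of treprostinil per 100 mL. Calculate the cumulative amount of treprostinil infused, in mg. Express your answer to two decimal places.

2.61 mg

Concentration = 1528 mcg ÷ 100 mL = 15.28 mcg/mL
Stage 1: 4 mL/hr × 4.8 hr = 19.2 mL → 19.2 mL × 15.28 mcg/mL = 293.376 mcg
Stage 2: 10 mL/hr × 7.7 hr = 77 mL → 77 mL × 15.28 mcg/mL = 1176.56 mcg
Stage 3: 11 mL/hr × 6.8 hr = 74.8 mL → 74.8 mL × 15.28 mcg/mL = 1142.944 mcg
Total = 293.376 + 1176.56 + 1142.944 = 2612.88 mcg = 2.61288 mg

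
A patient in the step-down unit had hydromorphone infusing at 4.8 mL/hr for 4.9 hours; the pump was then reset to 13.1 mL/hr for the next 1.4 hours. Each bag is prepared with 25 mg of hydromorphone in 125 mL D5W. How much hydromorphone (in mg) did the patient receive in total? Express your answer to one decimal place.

Concentration = 25 mg ÷ 125 mL = 0.2 mg/mL
Stage 1: 4.8 mL/hr × 4.9 hr = 23.52 mL → 23.52 mL × 0.2 mg/mL = 4.704 mg
Stage 2: 13.1 mL/hr × 1.4 hr = 18.34 mL → 18.34 mL × 0.2 mg/mL = 3.668 mg
Total = 4.704 + 3.668 = 8.372 mg

8.4 mg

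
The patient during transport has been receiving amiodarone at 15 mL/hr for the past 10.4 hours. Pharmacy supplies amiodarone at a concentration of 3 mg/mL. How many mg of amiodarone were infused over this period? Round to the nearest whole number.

468 mg

Drug rate = 15 mL/hr × 3 mg/mL = 45 mg/hr
Total = 45 mg/hr × 10.4 hr = 468 mg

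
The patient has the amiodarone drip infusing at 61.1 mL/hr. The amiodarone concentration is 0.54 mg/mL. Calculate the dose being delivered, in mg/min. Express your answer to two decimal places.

Drug rate = 61.1 mL/hr × 0.54 mg/mL = 32.994 mg/hr
32.994 mg/hr ÷ 60 min/hr = 0.5499 mg/min

0.55 mg/min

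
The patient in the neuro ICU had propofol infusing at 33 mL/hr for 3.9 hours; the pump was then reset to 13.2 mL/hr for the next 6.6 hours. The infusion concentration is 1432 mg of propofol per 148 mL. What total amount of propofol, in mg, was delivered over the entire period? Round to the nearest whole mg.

Concentration = 1432 mg ÷ 148 mL = 9.675676 mg/mL
Stage 1: 33 mL/hr × 3.9 hr = 128.7 mL → 128.7 mL × 9.675676 mg/mL = 1245.259 mg
Stage 2: 13.2 mL/hr × 6.6 hr = 87.12 mL → 87.12 mL × 9.675676 mg/mL = 842.9449 mg
Total = 1245.259 + 842.9449 = 2088.204 mg

2088 mg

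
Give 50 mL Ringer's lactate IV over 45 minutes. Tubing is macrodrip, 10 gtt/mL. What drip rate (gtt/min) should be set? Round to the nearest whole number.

11 gtt/min

50 mL ÷ (45 min) = 1.111111 mL/min
1.111111 mL/min × 10 gtt/mL = 11.11111 gtt/min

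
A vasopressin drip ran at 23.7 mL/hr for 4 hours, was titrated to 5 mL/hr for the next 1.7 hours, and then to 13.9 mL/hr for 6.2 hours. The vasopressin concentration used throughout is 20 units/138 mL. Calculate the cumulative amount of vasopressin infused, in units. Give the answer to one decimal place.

27.5 units

Concentration = 20 units ÷ 138 mL = 0.1449275 units/mL
Stage 1: 23.7 mL/hr × 4 hr = 94.8 mL → 94.8 mL × 0.1449275 units/mL = 13.73913 units
Stage 2: 5 mL/hr × 1.7 hr = 8.5 mL → 8.5 mL × 0.1449275 units/mL = 1.231884 units
Stage 3: 13.9 mL/hr × 6.2 hr = 86.18 mL → 86.18 mL × 0.1449275 units/mL = 12.48986 units
Total = 13.73913 + 1.231884 + 12.48986 = 27.46087 units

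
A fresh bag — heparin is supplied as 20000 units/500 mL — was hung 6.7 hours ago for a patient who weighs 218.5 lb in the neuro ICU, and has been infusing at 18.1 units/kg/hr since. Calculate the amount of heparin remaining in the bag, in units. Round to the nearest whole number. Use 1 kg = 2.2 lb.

7956 units

Weight = 218.5 lb ÷ 2.2 lb/kg = 99.31818 kg
Dose = 18.1 units/kg/hr × 99.31818 kg = 1797.659 units/hr
Concentration = 20000 units ÷ 500 mL = 40 units/mL
Rate = 1797.659 units/hr ÷ 40 units/mL = 44.94148 mL/hr
Volume infused = 44.94148 mL/hr × 6.7 hr = 301.1079 mL
Volume remaining = 500 − 301.1079 = 198.8921 mL
Drug remaining = 198.8921 mL × 40 units/mL = 7955.684 units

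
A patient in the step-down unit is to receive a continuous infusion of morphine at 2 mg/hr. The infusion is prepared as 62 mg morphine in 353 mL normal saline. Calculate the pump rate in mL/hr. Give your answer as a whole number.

11 mL/hr

Concentration = 62 mg ÷ 353 mL = 0.1756374 mg/mL
Rate = 2 mg/hr ÷ 0.1756374 mg/mL = 11.3871 mL/hr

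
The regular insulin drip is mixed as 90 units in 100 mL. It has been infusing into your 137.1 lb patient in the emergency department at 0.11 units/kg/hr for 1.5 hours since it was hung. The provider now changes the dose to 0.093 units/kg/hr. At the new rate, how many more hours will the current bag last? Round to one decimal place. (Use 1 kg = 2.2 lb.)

Initial rate:
Weight = 137.1 lb ÷ 2.2 lb/kg = 62.31818 kg
Dose = 0.11 units/kg/hr × 62.31818 kg = 6.855 units/hr
Concentration = 90 units ÷ 100 mL = 0.9 units/mL
Rate = 6.855 units/hr ÷ 0.9 units/mL = 7.616667 mL/hr
Volume infused so far = 7.616667 mL/hr × 1.5 hr = 11.425 mL
Volume remaining = 100 − 11.425 = 88.575 mL
New rate:
Dose = 0.093 units/kg/hr × 62.31818 kg = 5.795591 units/hr
Rate = 5.795591 units/hr ÷ 0.9 units/mL = 6.439545 mL/hr
Time remaining = 88.575 mL ÷ 6.439545 mL/hr = 13.75485 hr

13.8 hours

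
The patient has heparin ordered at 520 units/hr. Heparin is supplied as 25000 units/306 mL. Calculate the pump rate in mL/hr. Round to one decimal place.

6.4 mL/hr

Concentration = 25000 units ÷ 306 mL = 81.69935 units/mL
Rate = 520 units/hr ÷ 81.69935 units/mL = 6.3648 mL/hr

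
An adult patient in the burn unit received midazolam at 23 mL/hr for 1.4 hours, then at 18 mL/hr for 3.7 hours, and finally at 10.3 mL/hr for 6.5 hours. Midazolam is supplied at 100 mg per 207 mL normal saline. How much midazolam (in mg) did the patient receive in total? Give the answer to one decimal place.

Concentration = 100 mg ÷ 207 mL = 0.4830918 mg/mL
Stage 1: 23 mL/hr × 1.4 hr = 32.2 mL → 32.2 mL × 0.4830918 mg/mL = 15.55556 mg
Stage 2: 18 mL/hr × 3.7 hr = 66.6 mL → 66.6 mL × 0.4830918 mg/mL = 32.17391 mg
Stage 3: 10.3 mL/hr × 6.5 hr = 66.95 mL → 66.95 mL × 0.4830918 mg/mL = 32.343 mg
Total = 15.55556 + 32.17391 + 32.343 = 80.07246 mg

80.1 mg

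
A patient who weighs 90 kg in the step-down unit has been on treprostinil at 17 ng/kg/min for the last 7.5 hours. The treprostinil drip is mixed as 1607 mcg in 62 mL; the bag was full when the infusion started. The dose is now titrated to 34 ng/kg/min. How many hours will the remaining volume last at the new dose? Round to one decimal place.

5.0 hours

Initial rate:
Dose = 17 ng/kg/min × 90 kg = 1530 ng/min
1530 ng/min × 60 min/hr = 91800 ng/hr
Concentration = 1607 mcg ÷ 62 mL = 25.91935 mcg/mL = 25919.35 ng/mL
Rate = 91800 ng/hr ÷ 25919.35 ng/mL = 3.541755 mL/hr
Volume infused so far = 3.541755 mL/hr × 7.5 hr = 26.56316 mL
Volume remaining = 62 − 26.56316 = 35.43684 mL
New rate:
Dose = 34 ng/kg/min × 90 kg = 3060 ng/min
3060 ng/min × 60 min/hr = 183600 ng/hr
Rate = 183600 ng/hr ÷ 25919.35 ng/mL = 7.08351 mL/hr
Time remaining = 35.43684 mL ÷ 7.08351 mL/hr = 5.002723 hr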